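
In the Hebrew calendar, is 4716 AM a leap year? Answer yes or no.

no

Hebrew year 4716 is year 4 of its 19-year Metonic cycle; leap years are at positions 3, 6, 8, 11, 14, 17, 19, so it is a common year (12 months).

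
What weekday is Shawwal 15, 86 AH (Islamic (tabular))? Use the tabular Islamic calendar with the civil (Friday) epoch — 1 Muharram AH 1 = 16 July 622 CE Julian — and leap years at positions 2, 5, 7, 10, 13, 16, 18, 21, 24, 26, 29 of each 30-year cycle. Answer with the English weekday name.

This is JDN 1978841 (13 October 705 Gregorian).
1978841 ≡ 4 (mod 7); counting from Monday = 0 gives Friday.

Friday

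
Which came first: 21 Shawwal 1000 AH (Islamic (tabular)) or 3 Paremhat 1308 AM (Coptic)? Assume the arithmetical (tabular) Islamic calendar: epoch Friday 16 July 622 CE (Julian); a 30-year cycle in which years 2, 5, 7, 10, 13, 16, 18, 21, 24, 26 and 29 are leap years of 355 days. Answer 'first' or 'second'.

second

First date → JDN 2302738; second date → JDN 2302594.
JDN 2302594 < JDN 2302738, so the second date is earlier.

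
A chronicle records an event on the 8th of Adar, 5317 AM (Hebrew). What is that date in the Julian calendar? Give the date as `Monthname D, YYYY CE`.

Julian Day Number of the source date = 2289791.
Converting JDN 2289791 to the Julian calendar gives 8 February 1557 CE.

February 8, 1557 CE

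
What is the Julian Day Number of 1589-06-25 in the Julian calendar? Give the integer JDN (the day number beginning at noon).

2301616

Equivalently 5 July 1589 (Gregorian).
JDN 2400001 is 17 November 1858 CE (Gregorian), MJD 0; the target day is −98385 days from there, so JDN = 2301616.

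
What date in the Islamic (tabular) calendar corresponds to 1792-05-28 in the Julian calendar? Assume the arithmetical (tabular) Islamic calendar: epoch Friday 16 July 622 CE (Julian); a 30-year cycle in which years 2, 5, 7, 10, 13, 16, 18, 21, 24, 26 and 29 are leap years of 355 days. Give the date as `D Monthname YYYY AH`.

17 Shawwal 1206 AH

The source date corresponds to 8 June 1792 in the Gregorian calendar (JDN 2375734).
That day falls on 17 Shawwal 1206 AH in the tabular Islamic calendar.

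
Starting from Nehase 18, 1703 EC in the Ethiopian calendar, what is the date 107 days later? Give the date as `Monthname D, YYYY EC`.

Counting 107 days forward from JDN 2346223 reaches JDN 2346330, which is Hidar 29, 1704 EC.

Hidar 29, 1704 EC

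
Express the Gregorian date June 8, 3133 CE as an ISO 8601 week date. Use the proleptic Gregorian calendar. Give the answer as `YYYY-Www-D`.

3133-W23-4

The weekday is Thursday (ISO weekday 4).
That Thursday belongs to ISO week 23 of ISO year 3133.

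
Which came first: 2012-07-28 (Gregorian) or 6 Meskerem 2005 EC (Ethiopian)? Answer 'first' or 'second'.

first

First date → JDN 2456137; second date → JDN 2456187.
JDN 2456137 < JDN 2456187, so the first date is earlier.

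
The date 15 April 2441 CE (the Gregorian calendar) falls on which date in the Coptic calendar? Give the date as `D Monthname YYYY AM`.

4 Parmouti 2157 AM

Both dates share Julian Day Number 2612722; in the Coptic calendar that is 4 Parmouti 2157 AM.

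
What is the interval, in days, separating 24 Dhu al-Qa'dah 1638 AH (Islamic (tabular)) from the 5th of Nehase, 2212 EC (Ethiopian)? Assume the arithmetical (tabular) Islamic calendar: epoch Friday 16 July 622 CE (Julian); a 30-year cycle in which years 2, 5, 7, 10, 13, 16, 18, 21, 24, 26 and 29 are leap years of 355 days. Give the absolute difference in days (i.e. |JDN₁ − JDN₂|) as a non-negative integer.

3267

First date → JDN 2528856; second date → JDN 2532123.
The interval is |2528856 − 2532123| = 3267 days.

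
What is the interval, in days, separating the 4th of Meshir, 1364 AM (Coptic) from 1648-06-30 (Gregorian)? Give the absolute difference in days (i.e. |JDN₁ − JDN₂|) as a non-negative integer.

142

First date → JDN 2323019; second date → JDN 2323161.
The interval is |2323019 − 2323161| = 142 days.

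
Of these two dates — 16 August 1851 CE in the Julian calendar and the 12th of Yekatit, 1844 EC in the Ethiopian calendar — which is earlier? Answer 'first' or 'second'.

first

Converting both to JDN: 2397363 vs 2397538; the smaller is the first.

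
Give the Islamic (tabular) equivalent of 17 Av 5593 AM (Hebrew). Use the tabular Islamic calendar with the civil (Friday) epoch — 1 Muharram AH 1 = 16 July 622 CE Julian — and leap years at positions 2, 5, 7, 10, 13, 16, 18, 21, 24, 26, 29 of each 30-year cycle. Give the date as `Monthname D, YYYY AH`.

Both dates share Julian Day Number 2390763; in the tabular Islamic calendar that is 15 Rabi' al-Awwal 1249 AH.

Rabi' al-Awwal 15, 1249 AH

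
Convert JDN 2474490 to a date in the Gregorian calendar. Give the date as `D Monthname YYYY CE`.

Counting from JDN 2299161 = 15 Oct 1582 gives an offset of 175329 days.

27 October 2062 CE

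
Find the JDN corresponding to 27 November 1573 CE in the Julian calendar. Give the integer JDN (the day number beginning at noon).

Equivalently 7 December 1573 (proleptic Gregorian).
JDN 2299161 is 15 October 1582 CE (Gregorian); the target day is −3234 days from there, so JDN = 2295927.

2295927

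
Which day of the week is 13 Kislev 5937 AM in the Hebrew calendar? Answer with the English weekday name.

Sunday

This is JDN 2516177 (15 December 2176 Gregorian).
Since JDN mod 7 = 6 (0 = Monday), the day is Sunday.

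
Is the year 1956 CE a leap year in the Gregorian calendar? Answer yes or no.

yes

1956 is divisible by 4 and not by 100, so it is a leap year.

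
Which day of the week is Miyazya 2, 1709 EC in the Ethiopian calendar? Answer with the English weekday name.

Thursday

Equivalently 8 April 1717 Gregorian, JDN 2348279.
2348279 ≡ 3 (mod 7); counting from Monday = 0 gives Thursday.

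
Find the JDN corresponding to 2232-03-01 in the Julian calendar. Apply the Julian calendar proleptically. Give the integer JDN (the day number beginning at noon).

2536356

Equivalently 16 March 2232 (Gregorian).
JDN 2299161 is 15 October 1582 CE (Gregorian); the target day is +237195 days from there, so JDN = 2536356.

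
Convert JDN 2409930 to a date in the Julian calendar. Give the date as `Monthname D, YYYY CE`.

January 11, 1886 CE

The Gregorian equivalent of JDN 2409930 is 23 January 1886.
In the Julian calendar that day is January 11, 1886 CE.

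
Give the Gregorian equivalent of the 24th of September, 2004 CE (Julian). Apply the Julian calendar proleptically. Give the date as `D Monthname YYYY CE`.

For dates in this range the Gregorian date is 13 days ahead of the Julian.
24 September 2004 Julian + 13 days → 7 October 2004 Gregorian.

7 October 2004 CE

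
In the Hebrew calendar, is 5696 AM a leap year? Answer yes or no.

no

Hebrew year 5696 is year 15 of its 19-year Metonic cycle; leap years are at positions 3, 6, 8, 11, 14, 17, 19, so it is a common year (12 months).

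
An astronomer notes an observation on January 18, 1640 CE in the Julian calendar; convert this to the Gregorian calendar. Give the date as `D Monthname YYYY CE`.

For dates in this range the Gregorian date is 10 days ahead of the Julian.
18 January 1640 Julian + 10 days → 28 January 1640 Gregorian.

28 January 1640 CE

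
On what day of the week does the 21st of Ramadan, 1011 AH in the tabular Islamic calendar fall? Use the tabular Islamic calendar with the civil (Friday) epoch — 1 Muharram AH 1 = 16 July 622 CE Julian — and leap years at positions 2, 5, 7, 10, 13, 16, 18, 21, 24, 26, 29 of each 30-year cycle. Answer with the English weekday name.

This is JDN 2306606 (4 March 1603 Gregorian).
2306606 ≡ 1 (mod 7); counting from Monday = 0 gives Tuesday.

Tuesday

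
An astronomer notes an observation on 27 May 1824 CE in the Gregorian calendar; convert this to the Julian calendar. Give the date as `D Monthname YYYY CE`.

The Julian–Gregorian offset here is 12 days (Julian trailing).
27 May 1824 Gregorian − 12 days → 15 May 1824 Julian.

15 May 1824 CE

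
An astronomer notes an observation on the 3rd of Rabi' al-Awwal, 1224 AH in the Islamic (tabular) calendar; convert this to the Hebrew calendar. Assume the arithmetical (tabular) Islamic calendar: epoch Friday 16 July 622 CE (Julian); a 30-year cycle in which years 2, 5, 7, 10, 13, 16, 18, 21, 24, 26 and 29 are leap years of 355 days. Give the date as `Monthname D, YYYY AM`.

Iyar 2, 5569 AM

The source date corresponds to 18 April 1809 in the Gregorian calendar (JDN 2381891).
That day falls on 2 Iyar 5569 AM in the Hebrew calendar.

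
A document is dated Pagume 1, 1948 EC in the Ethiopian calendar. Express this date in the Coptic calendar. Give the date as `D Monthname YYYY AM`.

The source date corresponds to 6 September 1956 in the Gregorian calendar (JDN 2435723).
That day falls on 1 Pi Kogi Enavot 1672 AM in the Coptic calendar.

1 Pi Kogi Enavot 1672 AM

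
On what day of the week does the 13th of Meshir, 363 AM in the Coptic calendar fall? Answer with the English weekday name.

Wednesday

In the proleptic Gregorian calendar this is 10 February 647 (JDN 1957412).
Since JDN mod 7 = 2 (0 = Monday), the day is Wednesday.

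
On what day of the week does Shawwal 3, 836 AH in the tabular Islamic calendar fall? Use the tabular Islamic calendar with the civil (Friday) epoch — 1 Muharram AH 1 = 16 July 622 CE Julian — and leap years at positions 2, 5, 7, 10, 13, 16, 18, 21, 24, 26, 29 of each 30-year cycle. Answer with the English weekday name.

Saturday

This is JDN 2244604 (1 June 1433 Gregorian).
2244604 ≡ 5 (mod 7); counting from Monday = 0 gives Saturday.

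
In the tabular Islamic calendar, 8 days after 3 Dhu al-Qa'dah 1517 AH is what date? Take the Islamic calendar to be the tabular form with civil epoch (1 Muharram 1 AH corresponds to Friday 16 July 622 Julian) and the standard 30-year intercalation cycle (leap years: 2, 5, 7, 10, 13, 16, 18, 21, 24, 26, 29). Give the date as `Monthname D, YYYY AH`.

Dhu al-Qa'dah 11, 1517 AH

The starting date is JDN 2485957; 2485957 + 8 = 2485965.
JDN 2485965 corresponds to Dhu al-Qa'dah 11, 1517 AH.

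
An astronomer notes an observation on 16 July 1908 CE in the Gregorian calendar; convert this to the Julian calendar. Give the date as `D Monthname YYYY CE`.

At this point the Julian calendar is 13 days behind the Gregorian.
16 July 1908 Gregorian − 13 days → 3 July 1908 Julian.

3 July 1908 CE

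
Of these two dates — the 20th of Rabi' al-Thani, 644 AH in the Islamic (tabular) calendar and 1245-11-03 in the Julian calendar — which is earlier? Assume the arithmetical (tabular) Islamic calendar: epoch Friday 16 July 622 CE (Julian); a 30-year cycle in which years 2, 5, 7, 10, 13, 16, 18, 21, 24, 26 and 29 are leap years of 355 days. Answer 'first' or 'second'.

Converting both to JDN: 2176406 vs 2176101; the smaller is the second.

second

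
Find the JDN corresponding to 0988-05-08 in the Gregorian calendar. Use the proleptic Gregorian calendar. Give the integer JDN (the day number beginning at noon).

2082048

JDN 2451545 is 1 January 2000 CE (Gregorian); the target day is −369497 days from there, so JDN = 2082048.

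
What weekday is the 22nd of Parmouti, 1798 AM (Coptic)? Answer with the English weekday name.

Thursday

In the Gregorian calendar this is 30 April 2082 (JDN 2481615).
Since JDN mod 7 = 3 (0 = Monday), the day is Thursday.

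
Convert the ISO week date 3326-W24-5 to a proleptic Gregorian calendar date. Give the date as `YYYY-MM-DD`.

ISO week 1 of 3326 is the week containing the first Thursday of 3326.
Week 24, day 5 (Friday) lands on 3326-06-14.

3326-06-14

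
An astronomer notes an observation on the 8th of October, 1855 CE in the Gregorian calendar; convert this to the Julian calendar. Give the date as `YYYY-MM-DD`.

1855-09-26

For dates in this range the Gregorian date is 12 days ahead of the Julian.
8 October 1855 Gregorian − 12 days → 26 September 1855 Julian.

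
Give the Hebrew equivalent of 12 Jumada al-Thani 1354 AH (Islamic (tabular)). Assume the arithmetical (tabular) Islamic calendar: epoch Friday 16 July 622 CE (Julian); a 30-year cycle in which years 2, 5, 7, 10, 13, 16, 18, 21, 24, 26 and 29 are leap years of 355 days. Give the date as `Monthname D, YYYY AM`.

Elul 13, 5695 AM

Both dates share Julian Day Number 2428057; in the Hebrew calendar that is 13 Elul 5695 AM.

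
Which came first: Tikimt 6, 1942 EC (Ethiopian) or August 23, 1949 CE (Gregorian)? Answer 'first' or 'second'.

second

First date → JDN 2433206; second date → JDN 2433152.
JDN 2433152 < JDN 2433206, so the second date is earlier.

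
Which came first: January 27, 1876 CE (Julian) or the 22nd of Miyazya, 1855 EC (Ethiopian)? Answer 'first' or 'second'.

second

First date → JDN 2406293; second date → JDN 2401625.
JDN 2401625 < JDN 2406293, so the second date is earlier.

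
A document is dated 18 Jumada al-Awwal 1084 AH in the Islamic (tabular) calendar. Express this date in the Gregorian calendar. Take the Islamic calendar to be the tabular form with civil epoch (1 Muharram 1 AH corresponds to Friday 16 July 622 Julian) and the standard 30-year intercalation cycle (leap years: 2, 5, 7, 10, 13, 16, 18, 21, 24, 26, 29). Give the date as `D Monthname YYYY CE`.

31 August 1673 CE

Julian Day Number of the source date = 2332354.
Converting JDN 2332354 to the Gregorian calendar gives 31 August 1673 CE.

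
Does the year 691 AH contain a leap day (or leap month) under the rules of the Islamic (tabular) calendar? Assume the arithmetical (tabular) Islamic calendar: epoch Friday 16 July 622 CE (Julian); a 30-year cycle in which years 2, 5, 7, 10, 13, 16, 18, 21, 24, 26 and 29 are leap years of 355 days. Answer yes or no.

Year 691 AH is year 1 of its 30-year cycle; leap positions are 2, 5, 7, 10, 13, 16, 18, 21, 24, 26, 29, so it is a common year (354 days).

no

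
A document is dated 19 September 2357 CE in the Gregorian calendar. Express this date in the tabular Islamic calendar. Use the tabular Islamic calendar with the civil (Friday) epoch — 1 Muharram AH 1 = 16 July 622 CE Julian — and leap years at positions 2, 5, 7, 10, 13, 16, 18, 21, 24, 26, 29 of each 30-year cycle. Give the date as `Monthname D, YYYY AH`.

Jumada al-Thani 3, 1789 AH

Both dates share Julian Day Number 2582198; in the tabular Islamic calendar that is 3 Jumada al-Thani 1789 AH.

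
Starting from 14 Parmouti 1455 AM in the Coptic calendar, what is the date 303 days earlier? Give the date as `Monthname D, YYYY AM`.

Counting 303 days back from JDN 2356326 reaches JDN 2356023, which is Paoni 16, 1454 AM.

Paoni 16, 1454 AM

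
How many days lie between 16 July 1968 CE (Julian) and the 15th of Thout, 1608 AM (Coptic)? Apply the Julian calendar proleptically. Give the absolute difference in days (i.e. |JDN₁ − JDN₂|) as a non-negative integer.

28066

First date → JDN 2440067; second date → JDN 2412001.
The interval is |2440067 − 2412001| = 28066 days.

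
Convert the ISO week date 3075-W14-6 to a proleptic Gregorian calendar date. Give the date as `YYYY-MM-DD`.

3075-04-10

ISO week 1 of 3075 is the week containing the first Thursday of 3075.
Week 14, day 6 (Saturday) lands on 3075-04-10.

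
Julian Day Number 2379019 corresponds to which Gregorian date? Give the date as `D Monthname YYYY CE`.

JDN 2451545 is 1 Jan 2000; 2379019 is −72526 days from there.

7 June 1801 CE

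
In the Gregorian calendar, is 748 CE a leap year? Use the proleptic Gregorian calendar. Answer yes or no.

yes

748 is divisible by 4 and not by 100, so it is a leap year.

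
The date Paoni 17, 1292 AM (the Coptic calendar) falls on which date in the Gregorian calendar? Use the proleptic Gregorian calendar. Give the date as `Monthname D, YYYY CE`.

June 21, 1576 CE

Julian Day Number of the source date = 2296854.
Converting JDN 2296854 to the Gregorian calendar gives 21 June 1576 CE.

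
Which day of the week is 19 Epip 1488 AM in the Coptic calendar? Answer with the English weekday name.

Friday

Equivalently 24 July 1772 Gregorian, JDN 2368475.
2368475 ≡ 4 (mod 7); counting from Monday = 0 gives Friday.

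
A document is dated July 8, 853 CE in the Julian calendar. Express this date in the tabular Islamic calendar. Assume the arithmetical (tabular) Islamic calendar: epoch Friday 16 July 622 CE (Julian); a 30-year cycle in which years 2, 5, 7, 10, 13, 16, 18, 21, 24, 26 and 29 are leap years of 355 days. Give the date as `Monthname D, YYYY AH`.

Both dates share Julian Day Number 2032805; in the tabular Islamic calendar that is 27 Muharram 239 AH.

Muharram 27, 239 AH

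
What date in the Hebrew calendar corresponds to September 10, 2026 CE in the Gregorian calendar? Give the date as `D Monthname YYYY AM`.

28 Elul 5786 AM

Both dates share Julian Day Number 2461294; in the Hebrew calendar that is 28 Elul 5786 AM.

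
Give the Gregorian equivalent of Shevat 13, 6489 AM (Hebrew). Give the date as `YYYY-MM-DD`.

Julian Day Number of the source date = 2717841.
Converting JDN 2717841 to the Gregorian calendar gives 4 February 2729 CE.

2729-02-04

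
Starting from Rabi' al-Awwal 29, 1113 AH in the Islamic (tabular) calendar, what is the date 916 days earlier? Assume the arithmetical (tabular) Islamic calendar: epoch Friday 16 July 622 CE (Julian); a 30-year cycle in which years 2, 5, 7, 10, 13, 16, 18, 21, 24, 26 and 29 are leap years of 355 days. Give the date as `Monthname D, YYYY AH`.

Sha'ban 28, 1110 AH

JDN of Rabi' al-Awwal 29, 1113 AH = 2342583.
2342583 − 916 = 2341667.
JDN 2341667 in the tabular Islamic calendar is Sha'ban 28, 1110 AH.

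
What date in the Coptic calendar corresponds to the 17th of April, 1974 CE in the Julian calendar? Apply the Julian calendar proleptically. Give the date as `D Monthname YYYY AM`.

22 Parmouti 1690 AM

Julian Day Number of the source date = 2442168.
Converting JDN 2442168 to the Coptic calendar gives 22 Parmouti 1690 AM.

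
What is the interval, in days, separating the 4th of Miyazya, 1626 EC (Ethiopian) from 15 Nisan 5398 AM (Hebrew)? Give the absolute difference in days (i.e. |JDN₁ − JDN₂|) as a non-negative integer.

First date → JDN 2317965; second date → JDN 2319416.
The interval is |2317965 − 2319416| = 1451 days.

1451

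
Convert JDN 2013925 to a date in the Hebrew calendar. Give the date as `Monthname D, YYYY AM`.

Cheshvan 17, 4562 AM

The proleptic Gregorian equivalent of JDN 2013925 is 2 November 801.
In the Hebrew calendar that day is Cheshvan 17, 4562 AM.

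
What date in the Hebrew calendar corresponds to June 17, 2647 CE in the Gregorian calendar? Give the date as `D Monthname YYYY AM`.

21 Sivan 6407 AM

Both dates share Julian Day Number 2688024; in the Hebrew calendar that is 21 Sivan 6407 AM.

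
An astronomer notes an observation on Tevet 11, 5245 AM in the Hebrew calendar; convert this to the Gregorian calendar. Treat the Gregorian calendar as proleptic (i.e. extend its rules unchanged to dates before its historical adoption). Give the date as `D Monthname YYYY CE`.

7 January 1485 CE

Julian Day Number of the source date = 2263452.
Converting JDN 2263452 to the Gregorian calendar gives 7 January 1485 CE.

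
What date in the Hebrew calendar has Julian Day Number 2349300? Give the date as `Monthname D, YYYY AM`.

JDN 2349300 is 24 January 1720 in the Gregorian calendar.
In the Hebrew calendar that day is Shevat 14, 5480 AM.

Shevat 14, 5480 AM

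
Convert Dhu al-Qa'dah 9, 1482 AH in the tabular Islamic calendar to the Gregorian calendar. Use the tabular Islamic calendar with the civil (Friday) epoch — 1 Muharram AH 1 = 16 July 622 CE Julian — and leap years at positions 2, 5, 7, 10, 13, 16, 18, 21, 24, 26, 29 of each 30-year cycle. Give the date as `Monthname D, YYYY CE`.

April 10, 2060 CE

Both dates share Julian Day Number 2473560; in the Gregorian calendar that is 10 April 2060 CE.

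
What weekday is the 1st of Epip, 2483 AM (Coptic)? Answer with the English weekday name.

In the Gregorian calendar this is 14 July 2767 (JDN 2731880).
JDN 2731880 mod 7 = 4, and JDN 0 was a Monday, so this is a Friday.

Friday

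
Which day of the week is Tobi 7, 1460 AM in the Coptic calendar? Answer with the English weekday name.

Tuesday

In the Gregorian calendar this is 14 January 1744 (JDN 2358056).
2358056 ≡ 1 (mod 7); counting from Monday = 0 gives Tuesday.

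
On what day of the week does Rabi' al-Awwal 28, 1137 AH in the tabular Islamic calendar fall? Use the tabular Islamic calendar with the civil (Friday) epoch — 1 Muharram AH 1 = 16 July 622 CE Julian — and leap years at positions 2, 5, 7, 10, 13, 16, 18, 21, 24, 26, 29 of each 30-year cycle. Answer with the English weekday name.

Friday

This is JDN 2351087 (15 December 1724 Gregorian).
2351087 ≡ 4 (mod 7); counting from Monday = 0 gives Friday.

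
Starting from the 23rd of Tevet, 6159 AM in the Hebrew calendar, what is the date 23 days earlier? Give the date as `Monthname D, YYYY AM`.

JDN of the 23rd of Tevet, 6159 AM = 2597278.
2597278 − 23 = 2597255.
JDN 2597255 in the Hebrew calendar is Kislev 30, 6159 AM.

Kislev 30, 6159 AM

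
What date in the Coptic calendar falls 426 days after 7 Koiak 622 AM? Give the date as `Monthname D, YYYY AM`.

The starting date is JDN 2051946; 2051946 + 426 = 2052372.
JDN 2052372 corresponds to Meshir 8, 623 AM.

Meshir 8, 623 AM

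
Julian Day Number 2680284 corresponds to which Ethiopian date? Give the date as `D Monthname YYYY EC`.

The Gregorian equivalent of JDN 2680284 is 8 April 2626.
In the Ethiopian calendar that day is 25 Megabit 2618 EC.

25 Megabit 2618 EC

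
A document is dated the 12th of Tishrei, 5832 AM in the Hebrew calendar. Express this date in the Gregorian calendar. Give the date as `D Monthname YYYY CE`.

5 October 2071 CE

Both dates share Julian Day Number 2477755; in the Gregorian calendar that is 5 October 2071 CE.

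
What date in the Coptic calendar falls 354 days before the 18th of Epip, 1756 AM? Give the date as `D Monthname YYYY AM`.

The starting date is JDN 2466361; 2466361 − 354 = 2466007.
JDN 2466007 corresponds to 30 Epip 1755 AM.

30 Epip 1755 AM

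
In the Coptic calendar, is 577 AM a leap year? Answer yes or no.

577 mod 4 = 1; in the Coptic calendar a year is leap when year mod 4 = 3, so it is a common year.

no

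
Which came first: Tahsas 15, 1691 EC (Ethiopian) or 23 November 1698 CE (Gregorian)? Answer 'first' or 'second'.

second

The two dates have Julian Day Numbers 2341597 and 2341569 respectively.
Since 2341569 < 2341597, the second date comes first.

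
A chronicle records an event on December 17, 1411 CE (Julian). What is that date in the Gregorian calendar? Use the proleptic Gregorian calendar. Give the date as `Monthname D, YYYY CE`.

The Julian–Gregorian offset here is 9 days (Julian trailing).
17 December 1411 Julian + 9 days → 26 December 1411 Gregorian.

December 26, 1411 CE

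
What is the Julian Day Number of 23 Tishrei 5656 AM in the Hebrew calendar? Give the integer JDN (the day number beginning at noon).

In the Gregorian calendar the same day is 11 October 1895.
JDN 2299161 is 15 October 1582 CE (Gregorian); the target day is +114317 days from there, so JDN = 2413478.

2413478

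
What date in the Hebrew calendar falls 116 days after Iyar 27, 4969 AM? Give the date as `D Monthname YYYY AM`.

25 Elul 4969 AM

The starting date is JDN 2162768; 2162768 + 116 = 2162884.
JDN 2162884 corresponds to 25 Elul 4969 AM.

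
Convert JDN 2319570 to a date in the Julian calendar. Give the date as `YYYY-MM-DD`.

The Gregorian equivalent of JDN 2319570 is 31 August 1638.
In the Julian calendar that day is 1638-08-21.

1638-08-21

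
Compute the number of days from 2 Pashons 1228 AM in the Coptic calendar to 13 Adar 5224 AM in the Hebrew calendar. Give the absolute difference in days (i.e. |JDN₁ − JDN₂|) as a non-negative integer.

17597

First date → JDN 2273433; second date → JDN 2255836.
The interval is |2273433 − 2255836| = 17597 days.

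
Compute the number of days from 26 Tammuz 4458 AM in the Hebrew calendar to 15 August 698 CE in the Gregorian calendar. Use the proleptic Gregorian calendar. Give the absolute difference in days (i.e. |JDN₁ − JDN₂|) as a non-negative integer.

32

JDN of the first date = 1976194.
JDN of the second date = 1976226.
|1976226 − 1976194| = 32.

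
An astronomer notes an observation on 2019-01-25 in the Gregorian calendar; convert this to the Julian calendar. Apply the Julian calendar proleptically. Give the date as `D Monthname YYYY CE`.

12 January 2019 CE

At this point the Julian calendar is 13 days behind the Gregorian.
25 January 2019 Gregorian − 13 days → 12 January 2019 Julian.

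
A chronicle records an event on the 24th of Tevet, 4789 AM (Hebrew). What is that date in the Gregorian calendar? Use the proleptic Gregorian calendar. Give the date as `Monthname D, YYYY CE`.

January 18, 1029 CE

Both dates share Julian Day Number 2096912; in the Gregorian calendar that is 18 January 1029 CE.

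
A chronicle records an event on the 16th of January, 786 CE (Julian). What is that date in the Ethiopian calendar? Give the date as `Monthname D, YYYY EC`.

Tir 21, 778 EC

Julian Day Number of the source date = 2008160.
Converting JDN 2008160 to the Ethiopian calendar gives 21 Tir 778 EC.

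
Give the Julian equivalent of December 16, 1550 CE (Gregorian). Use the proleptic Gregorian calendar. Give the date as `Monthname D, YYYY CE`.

The Julian–Gregorian offset here is 10 days (Julian trailing).
16 December 1550 Gregorian − 10 days → 6 December 1550 Julian.

December 6, 1550 CE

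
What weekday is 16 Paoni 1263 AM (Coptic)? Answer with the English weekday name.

Friday

In the proleptic Gregorian calendar this is 20 June 1547 (JDN 2286260).
JDN 2286260 mod 7 = 4, and JDN 0 was a Monday, so this is a Friday.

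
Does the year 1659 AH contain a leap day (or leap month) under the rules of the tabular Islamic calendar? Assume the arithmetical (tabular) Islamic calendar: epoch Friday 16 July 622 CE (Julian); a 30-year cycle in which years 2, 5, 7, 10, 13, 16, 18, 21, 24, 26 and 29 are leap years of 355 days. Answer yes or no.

Year 1659 AH is year 9 of its 30-year cycle; leap positions are 2, 5, 7, 10, 13, 16, 18, 21, 24, 26, 29, so it is a common year (354 days).

no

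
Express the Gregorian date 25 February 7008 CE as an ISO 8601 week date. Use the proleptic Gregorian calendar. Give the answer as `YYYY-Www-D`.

The weekday is Thursday (ISO weekday 4).
That Thursday belongs to ISO week 8 of ISO year 7008.

7008-W08-4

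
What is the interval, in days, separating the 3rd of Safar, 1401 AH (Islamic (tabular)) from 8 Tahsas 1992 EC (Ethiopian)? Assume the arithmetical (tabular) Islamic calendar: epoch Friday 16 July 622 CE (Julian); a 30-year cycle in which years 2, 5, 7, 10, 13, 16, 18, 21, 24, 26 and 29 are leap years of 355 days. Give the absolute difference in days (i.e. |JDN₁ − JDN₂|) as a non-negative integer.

6946

JDN of the first date = 2444585.
JDN of the second date = 2451531.
|2451531 − 2444585| = 6946.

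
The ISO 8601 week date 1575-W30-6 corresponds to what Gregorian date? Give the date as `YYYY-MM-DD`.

1575-07-26

ISO week 1 of 1575 is the week containing the first Thursday of 1575.
Week 30, day 6 (Saturday) lands on 1575-07-26.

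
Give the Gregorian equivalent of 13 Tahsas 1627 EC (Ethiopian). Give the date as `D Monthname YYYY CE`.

19 December 1634 CE

Both dates share Julian Day Number 2318219; in the Gregorian calendar that is 19 December 1634 CE.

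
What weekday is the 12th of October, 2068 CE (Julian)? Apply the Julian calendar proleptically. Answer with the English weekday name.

Thursday

In the Gregorian calendar this is 25 October 2068 (JDN 2476680).
JDN 2476680 mod 7 = 3, and JDN 0 was a Monday, so this is a Thursday.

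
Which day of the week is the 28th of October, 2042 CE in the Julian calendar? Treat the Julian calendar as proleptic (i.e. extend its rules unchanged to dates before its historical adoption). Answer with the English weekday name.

Monday

In the Gregorian calendar this is 10 November 2042 (JDN 2467199).
2467199 ≡ 0 (mod 7); counting from Monday = 0 gives Monday.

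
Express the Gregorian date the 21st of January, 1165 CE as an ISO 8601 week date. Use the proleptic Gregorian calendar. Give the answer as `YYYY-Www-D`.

The weekday is Thursday (ISO weekday 4).
That Thursday belongs to ISO week 3 of ISO year 1165.

1165-W03-4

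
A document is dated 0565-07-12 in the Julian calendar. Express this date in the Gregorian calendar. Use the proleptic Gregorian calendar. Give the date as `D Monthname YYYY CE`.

14 July 565 CE

For dates in this range the Gregorian date is 2 days ahead of the Julian.
12 July 565 Julian + 2 days → 14 July 565 Gregorian.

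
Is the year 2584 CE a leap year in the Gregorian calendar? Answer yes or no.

2584 is divisible by 4 and not by 100, so it is a leap year.

yes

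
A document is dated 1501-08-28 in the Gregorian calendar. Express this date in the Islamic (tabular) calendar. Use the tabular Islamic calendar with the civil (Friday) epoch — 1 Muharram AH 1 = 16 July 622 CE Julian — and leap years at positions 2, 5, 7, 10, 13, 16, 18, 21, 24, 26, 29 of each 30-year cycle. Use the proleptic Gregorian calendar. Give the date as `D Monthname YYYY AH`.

3 Safar 907 AH

Julian Day Number of the source date = 2269528.
Converting JDN 2269528 to the tabular Islamic calendar gives 3 Safar 907 AH.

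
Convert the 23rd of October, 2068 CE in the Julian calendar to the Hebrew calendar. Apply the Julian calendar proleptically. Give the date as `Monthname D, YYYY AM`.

Cheshvan 10, 5829 AM

Both dates share Julian Day Number 2476691; in the Hebrew calendar that is 10 Cheshvan 5829 AM.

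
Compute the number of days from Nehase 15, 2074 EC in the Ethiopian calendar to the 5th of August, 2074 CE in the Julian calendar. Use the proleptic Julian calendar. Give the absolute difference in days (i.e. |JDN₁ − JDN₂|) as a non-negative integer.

2925

JDN of the first date = 2481728.
JDN of the second date = 2478803.
|2478803 − 2481728| = 2925.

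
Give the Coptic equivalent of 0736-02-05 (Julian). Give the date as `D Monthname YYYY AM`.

Julian Day Number of the source date = 1989917.
Converting JDN 1989917 to the Coptic calendar gives 10 Meshir 452 AM.

10 Meshir 452 AM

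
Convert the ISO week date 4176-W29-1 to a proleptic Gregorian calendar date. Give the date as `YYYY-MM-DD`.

4176-07-15

ISO week 1 of 4176 is the week containing the first Thursday of 4176.
Week 29, day 1 (Monday) lands on 4176-07-15.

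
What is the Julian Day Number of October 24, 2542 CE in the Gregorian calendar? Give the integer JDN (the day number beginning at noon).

JDN 2400001 is 17 November 1858 CE (Gregorian), MJD 0; the target day is +249802 days from there, so JDN = 2649803.

2649803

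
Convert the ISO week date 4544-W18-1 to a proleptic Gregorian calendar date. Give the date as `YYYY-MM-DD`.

4544-04-27

ISO week 1 of 4544 is the week containing the first Thursday of 4544.
Week 18, day 1 (Monday) lands on 4544-04-27.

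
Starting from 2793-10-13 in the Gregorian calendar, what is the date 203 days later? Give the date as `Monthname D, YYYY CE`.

May 4, 2794 CE

Counting 203 days forward from JDN 2741468 reaches JDN 2741671, which is May 4, 2794 CE.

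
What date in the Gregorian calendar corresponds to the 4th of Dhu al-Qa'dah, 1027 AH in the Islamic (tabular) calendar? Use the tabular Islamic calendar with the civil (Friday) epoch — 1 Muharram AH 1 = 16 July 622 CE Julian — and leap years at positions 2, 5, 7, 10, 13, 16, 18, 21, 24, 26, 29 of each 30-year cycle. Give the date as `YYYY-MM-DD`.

1618-10-23

Both dates share Julian Day Number 2312318; in the Gregorian calendar that is 23 October 1618 CE.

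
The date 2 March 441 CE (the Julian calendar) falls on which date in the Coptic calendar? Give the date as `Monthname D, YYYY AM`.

Paremhat 6, 157 AM

Julian Day Number of the source date = 1882194.
Converting JDN 1882194 to the Coptic calendar gives 6 Paremhat 157 AM.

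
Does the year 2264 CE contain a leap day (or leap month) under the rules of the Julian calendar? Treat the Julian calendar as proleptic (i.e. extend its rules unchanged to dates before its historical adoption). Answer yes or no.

2264 mod 4 = 0, so it is a leap year in the Julian calendar.

yes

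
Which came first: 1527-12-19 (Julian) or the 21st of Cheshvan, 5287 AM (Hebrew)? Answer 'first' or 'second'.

First date → JDN 2279147; second date → JDN 2278730.
JDN 2278730 < JDN 2279147, so the second date is earlier.

second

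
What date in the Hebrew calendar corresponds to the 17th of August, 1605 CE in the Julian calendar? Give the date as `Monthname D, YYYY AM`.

Julian Day Number of the source date = 2307513.
Converting JDN 2307513 to the Hebrew calendar gives 13 Elul 5365 AM.

Elul 13, 5365 AM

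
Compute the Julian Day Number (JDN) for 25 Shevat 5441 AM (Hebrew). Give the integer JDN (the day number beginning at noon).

2335077

In the Gregorian calendar the same day is 13 February 1681.
JDN 2400001 is 17 November 1858 CE (Gregorian), MJD 0; the target day is −64924 days from there, so JDN = 2335077.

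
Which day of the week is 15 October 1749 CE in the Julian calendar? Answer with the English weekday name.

Equivalently 26 October 1749 Gregorian, JDN 2360168.
Since JDN mod 7 = 6 (0 = Monday), the day is Sunday.

Sunday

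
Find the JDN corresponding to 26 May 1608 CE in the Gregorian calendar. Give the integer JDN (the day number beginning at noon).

JDN 2451545 is 1 January 2000 CE (Gregorian); the target day is −143029 days from there, so JDN = 2308516.

2308516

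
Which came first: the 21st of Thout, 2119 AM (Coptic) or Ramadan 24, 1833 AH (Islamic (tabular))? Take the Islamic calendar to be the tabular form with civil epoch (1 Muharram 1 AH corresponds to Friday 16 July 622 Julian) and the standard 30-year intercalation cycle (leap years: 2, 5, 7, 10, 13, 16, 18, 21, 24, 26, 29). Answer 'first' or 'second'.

second

First date → JDN 2598649; second date → JDN 2597899.
JDN 2597899 < JDN 2598649, so the second date is earlier.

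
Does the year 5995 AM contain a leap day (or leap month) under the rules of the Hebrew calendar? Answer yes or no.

no

Hebrew year 5995 is year 10 of its 19-year Metonic cycle; leap years are at positions 3, 6, 8, 11, 14, 17, 19, so it is a common year (12 months).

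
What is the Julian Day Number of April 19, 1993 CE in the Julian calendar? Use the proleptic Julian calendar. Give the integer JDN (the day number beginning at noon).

In the Gregorian calendar the same day is 2 May 1993.
JDN 2400001 is 17 November 1858 CE (Gregorian), MJD 0; the target day is +49109 days from there, so JDN = 2449110.

2449110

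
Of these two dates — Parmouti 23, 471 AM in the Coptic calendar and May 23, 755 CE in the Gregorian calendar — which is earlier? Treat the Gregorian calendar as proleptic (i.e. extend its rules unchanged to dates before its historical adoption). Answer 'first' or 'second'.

first

Converting both to JDN: 1996929 vs 1996960; the smaller is the first.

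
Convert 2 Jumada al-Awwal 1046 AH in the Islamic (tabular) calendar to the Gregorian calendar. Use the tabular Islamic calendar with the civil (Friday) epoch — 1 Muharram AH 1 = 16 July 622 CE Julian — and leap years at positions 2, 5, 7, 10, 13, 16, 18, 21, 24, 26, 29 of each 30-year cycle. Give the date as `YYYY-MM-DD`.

Both dates share Julian Day Number 2318872; in the Gregorian calendar that is 2 October 1636 CE.

1636-10-02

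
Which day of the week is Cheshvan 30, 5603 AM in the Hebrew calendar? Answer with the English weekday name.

In the Gregorian calendar this is 3 November 1842 (JDN 2394143).
2394143 ≡ 3 (mod 7); counting from Monday = 0 gives Thursday.

Thursday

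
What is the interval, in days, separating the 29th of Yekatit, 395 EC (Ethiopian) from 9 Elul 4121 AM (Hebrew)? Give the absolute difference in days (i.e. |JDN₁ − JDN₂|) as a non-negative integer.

15155

JDN of the first date = 1868307.
JDN of the second date = 1853152.
|1853152 − 1868307| = 15155.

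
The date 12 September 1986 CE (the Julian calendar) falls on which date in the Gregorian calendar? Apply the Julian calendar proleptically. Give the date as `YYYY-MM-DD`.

1986-09-25

At this point the Julian calendar is 13 days behind the Gregorian.
12 September 1986 Julian + 13 days → 25 September 1986 Gregorian.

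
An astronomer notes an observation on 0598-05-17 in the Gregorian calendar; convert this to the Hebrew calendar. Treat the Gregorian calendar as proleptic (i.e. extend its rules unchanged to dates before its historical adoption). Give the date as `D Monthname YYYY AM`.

3 Sivan 4358 AM

Julian Day Number of the source date = 1939612.
Converting JDN 1939612 to the Hebrew calendar gives 3 Sivan 4358 AM.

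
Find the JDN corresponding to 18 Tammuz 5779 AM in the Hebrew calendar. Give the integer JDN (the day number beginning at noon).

2458686

Equivalently 21 July 2019 (Gregorian).
JDN 2400001 is 17 November 1858 CE (Gregorian), MJD 0; the target day is +58685 days from there, so JDN = 2458686.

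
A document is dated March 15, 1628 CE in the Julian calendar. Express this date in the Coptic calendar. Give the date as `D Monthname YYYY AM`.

19 Paremhat 1344 AM

Both dates share Julian Day Number 2315759; in the Coptic calendar that is 19 Paremhat 1344 AM.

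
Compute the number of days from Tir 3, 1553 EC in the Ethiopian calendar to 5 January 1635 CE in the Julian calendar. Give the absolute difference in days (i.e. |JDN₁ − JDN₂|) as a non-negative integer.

First date → JDN 2291211; second date → JDN 2318246.
The interval is |2291211 − 2318246| = 27035 days.

27035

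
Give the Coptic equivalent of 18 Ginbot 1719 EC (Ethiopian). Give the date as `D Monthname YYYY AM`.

Julian Day Number of the source date = 2351977.
Converting JDN 2351977 to the Coptic calendar gives 18 Pashons 1443 AM.

18 Pashons 1443 AM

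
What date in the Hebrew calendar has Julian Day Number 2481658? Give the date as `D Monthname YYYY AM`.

15 Sivan 5842 AM

JDN 2481658 is 12 June 2082 in the Gregorian calendar.
In the Hebrew calendar that day is 15 Sivan 5842 AM.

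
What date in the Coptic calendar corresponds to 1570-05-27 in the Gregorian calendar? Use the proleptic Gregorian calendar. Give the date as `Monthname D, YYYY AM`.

Pashons 22, 1286 AM

Both dates share Julian Day Number 2294637; in the Coptic calendar that is 22 Pashons 1286 AM.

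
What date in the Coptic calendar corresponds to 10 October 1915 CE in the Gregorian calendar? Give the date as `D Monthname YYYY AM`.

Julian Day Number of the source date = 2420781.
Converting JDN 2420781 to the Coptic calendar gives 29 Thout 1632 AM.

29 Thout 1632 AM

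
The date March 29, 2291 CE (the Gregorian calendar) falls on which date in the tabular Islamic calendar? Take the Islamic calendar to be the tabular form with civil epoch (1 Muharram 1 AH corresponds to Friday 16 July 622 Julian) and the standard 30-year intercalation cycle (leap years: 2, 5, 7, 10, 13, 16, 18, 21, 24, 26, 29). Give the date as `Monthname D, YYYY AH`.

Dhu al-Qa'dah 28, 1720 AH

Both dates share Julian Day Number 2557918; in the tabular Islamic calendar that is 28 Dhu al-Qa'dah 1720 AH.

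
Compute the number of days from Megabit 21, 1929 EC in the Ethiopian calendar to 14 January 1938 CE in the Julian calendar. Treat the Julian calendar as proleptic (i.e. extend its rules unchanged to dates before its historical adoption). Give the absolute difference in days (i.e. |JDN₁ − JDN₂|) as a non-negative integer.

First date → JDN 2428623; second date → JDN 2428926.
The interval is |2428623 − 2428926| = 303 days.

303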